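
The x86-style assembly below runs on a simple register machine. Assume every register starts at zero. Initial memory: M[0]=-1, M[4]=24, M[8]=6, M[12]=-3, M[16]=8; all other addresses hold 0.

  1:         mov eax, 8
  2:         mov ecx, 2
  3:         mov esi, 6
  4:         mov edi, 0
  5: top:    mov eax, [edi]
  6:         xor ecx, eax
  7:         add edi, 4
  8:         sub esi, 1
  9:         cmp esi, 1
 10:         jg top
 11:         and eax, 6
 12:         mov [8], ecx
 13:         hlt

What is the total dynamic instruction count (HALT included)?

mov eax, 8 → eax=8
mov ecx, 2 → ecx=2
mov esi, 6 → esi=6
mov edi, 0 → edi=0
mov eax, [edi] → eax=M[0]=-1
xor ecx, eax → ecx=2^(-1)=-3
add edi, 4 → edi=0+4=4
sub esi, 1 → esi=6-1=5
cmp esi, 1  (cmp 5,1)
jg top: taken
mov eax, [edi] → eax=M[4]=24
xor ecx, eax → ecx=(-3)^24=-27
add edi, 4 → edi=4+4=8
sub esi, 1 → esi=5-1=4
cmp esi, 1  (cmp 4,1)
jg top: taken
mov eax, [edi] → eax=M[8]=6
xor ecx, eax → ecx=(-27)^6=-29
add edi, 4 → edi=8+4=12
sub esi, 1 → esi=4-1=3
cmp esi, 1  (cmp 3,1)
jg top: taken
mov eax, [edi] → eax=M[12]=-3
xor ecx, eax → ecx=(-29)^(-3)=30
add edi, 4 → edi=12+4=16
sub esi, 1 → esi=3-1=2
cmp esi, 1  (cmp 2,1)
jg top: taken
mov eax, [edi] → eax=M[16]=8
xor ecx, eax → ecx=30^8=22
add edi, 4 → edi=16+4=20
sub esi, 1 → esi=2-1=1
cmp esi, 1  (cmp 1,1)
jg top: not taken
and eax, 6 → eax=8&6=0
mov [8], ecx → M[8]=22
halt.
Total executed instructions: 37.

37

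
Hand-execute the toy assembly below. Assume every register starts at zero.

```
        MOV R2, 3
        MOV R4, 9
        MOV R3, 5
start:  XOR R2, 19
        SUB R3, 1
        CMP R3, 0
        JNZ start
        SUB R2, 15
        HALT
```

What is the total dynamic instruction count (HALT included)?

R2=3
R4=9
R3=5
R2=3^19=16
R3=5-1=4
CMP R3, 0  (cmp 4,0)
JNZ start: taken
R2=16^19=3
R3=4-1=3
CMP R3, 0  (cmp 3,0)
JNZ start: taken
R2=3^19=16
R3=3-1=2
CMP R3, 0  (cmp 2,0)
JNZ start: taken
R2=16^19=3
R3=2-1=1
CMP R3, 0  (cmp 1,0)
JNZ start: taken
R2=3^19=16
R3=1-1=0
CMP R3, 0  (cmp 0,0)
JNZ start: not taken
R2=16-15=1
halt.
Total executed instructions: 25.

25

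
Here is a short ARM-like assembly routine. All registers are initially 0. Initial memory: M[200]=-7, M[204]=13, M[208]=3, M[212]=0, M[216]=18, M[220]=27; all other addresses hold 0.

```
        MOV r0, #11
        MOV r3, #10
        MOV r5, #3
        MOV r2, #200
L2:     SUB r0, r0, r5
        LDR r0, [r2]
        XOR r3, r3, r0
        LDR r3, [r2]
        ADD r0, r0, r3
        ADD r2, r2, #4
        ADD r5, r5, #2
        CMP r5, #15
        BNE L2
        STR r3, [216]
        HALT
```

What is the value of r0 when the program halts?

after MOV r0, #11: r0=11
after MOV r3, #10: r3=10
after MOV r5, #3: r5=3
after MOV r2, #200: r2=200
after SUB r0, r0, r5: r0=11-3=8
after LDR r0, [r2]: r0=M[200]=-7
after XOR r3, r3, r0: r3=10^(-7)=-13
after LDR r3, [r2]: r3=M[200]=-7
after ADD r0, r0, r3: r0=(-7)+(-7)=-14
after ADD r2, r2, #4: r2=200+4=204
after ADD r5, r5, #2: r5=3+2=5
CMP r5, #15  (cmp 5,15)
BNE L2: taken
after SUB r0, r0, r5: r0=(-14)-5=-19
after LDR r0, [r2]: r0=M[204]=13
after XOR r3, r3, r0: r3=(-7)^13=-12
after LDR r3, [r2]: r3=M[204]=13
after ADD r0, r0, r3: r0=13+13=26
after ADD r2, r2, #4: r2=204+4=208
after ADD r5, r5, #2: r5=5+2=7
CMP r5, #15  (cmp 7,15)
BNE L2: taken
after SUB r0, r0, r5: r0=26-7=19
after LDR r0, [r2]: r0=M[208]=3
after XOR r3, r3, r0: r3=13^3=14
after LDR r3, [r2]: r3=M[208]=3
after ADD r0, r0, r3: r0=3+3=6
after ADD r2, r2, #4: r2=208+4=212
after ADD r5, r5, #2: r5=7+2=9
CMP r5, #15  (cmp 9,15)
BNE L2: taken
after SUB r0, r0, r5: r0=6-9=-3
after LDR r0, [r2]: r0=M[212]=0
after XOR r3, r3, r0: r3=3^0=3
after LDR r3, [r2]: r3=M[212]=0
after ADD r0, r0, r3: r0=0+0=0
after ADD r2, r2, #4: r2=212+4=216
after ADD r5, r5, #2: r5=9+2=11
CMP r5, #15  (cmp 11,15)
BNE L2: taken
after SUB r0, r0, r5: r0=0-11=-11
after LDR r0, [r2]: r0=M[216]=18
after XOR r3, r3, r0: r3=0^18=18
after LDR r3, [r2]: r3=M[216]=18
after ADD r0, r0, r3: r0=18+18=36
after ADD r2, r2, #4: r2=216+4=220
after ADD r5, r5, #2: r5=11+2=13
CMP r5, #15  (cmp 13,15)
BNE L2: taken
after SUB r0, r0, r5: r0=36-13=23
after LDR r0, [r2]: r0=M[220]=27
after XOR r3, r3, r0: r3=18^27=9
after LDR r3, [r2]: r3=M[220]=27
after ADD r0, r0, r3: r0=27+27=54
after ADD r2, r2, #4: r2=220+4=224
after ADD r5, r5, #2: r5=13+2=15
CMP r5, #15  (cmp 15,15)
BNE L2: not taken
STR r3, [216] → M[216]=27
halt.

54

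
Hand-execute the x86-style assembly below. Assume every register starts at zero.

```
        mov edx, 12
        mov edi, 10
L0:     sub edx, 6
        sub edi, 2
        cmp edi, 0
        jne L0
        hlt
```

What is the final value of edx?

-18

edx=12
edi=10
edx=12-6=6
edi=10-2=8
cmp edi, 0  (cmp 8,0)
jne L0: taken
edx=6-6=0
edi=8-2=6
cmp edi, 0  (cmp 6,0)
jne L0: taken
edx=0-6=-6
edi=6-2=4
cmp edi, 0  (cmp 4,0)
jne L0: taken
edx=(-6)-6=-12
edi=4-2=2
cmp edi, 0  (cmp 2,0)
jne L0: taken
edx=(-12)-6=-18
edi=2-2=0
cmp edi, 0  (cmp 0,0)
jne L0: not taken
halt.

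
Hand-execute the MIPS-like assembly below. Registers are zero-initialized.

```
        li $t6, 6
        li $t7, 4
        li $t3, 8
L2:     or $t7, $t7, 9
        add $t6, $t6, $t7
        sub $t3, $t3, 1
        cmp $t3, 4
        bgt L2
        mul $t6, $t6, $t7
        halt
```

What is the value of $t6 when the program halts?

754

$t6=6
$t7=4
$t3=8
$t7=4|9=13
$t6=6+13=19
$t3=8-1=7
cmp $t3, 4  (cmp 7,4)
bgt L2: taken
$t7=13|9=13
$t6=19+13=32
$t3=7-1=6
cmp $t3, 4  (cmp 6,4)
bgt L2: taken
$t7=13|9=13
$t6=32+13=45
$t3=6-1=5
cmp $t3, 4  (cmp 5,4)
bgt L2: taken
$t7=13|9=13
$t6=45+13=58
$t3=5-1=4
cmp $t3, 4  (cmp 4,4)
bgt L2: not taken
$t6=58*13=754
halt.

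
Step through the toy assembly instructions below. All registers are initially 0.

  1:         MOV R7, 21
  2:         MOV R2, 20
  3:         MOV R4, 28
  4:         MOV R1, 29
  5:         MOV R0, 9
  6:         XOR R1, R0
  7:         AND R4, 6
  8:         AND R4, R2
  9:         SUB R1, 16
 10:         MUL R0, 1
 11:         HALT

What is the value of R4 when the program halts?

MOV R7, 21 → R7=21
MOV R2, 20 → R2=20
MOV R4, 28 → R4=28
MOV R1, 29 → R1=29
MOV R0, 9 → R0=9
XOR R1, R0 → R1=29^9=20
AND R4, 6 → R4=28&6=4
AND R4, R2 → R4=4&20=4
SUB R1, 16 → R1=20-16=4
MUL R0, 1 → R0=9*1=9
halt.

4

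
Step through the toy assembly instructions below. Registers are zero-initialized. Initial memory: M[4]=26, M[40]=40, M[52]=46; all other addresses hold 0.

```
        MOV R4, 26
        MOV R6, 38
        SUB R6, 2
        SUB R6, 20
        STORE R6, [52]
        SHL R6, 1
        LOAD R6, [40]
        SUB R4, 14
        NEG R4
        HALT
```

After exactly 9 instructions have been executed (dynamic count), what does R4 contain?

-12

MOV R4, 26 → R4=26
MOV R6, 38 → R6=38
SUB R6, 2 → R6=38-2=36
SUB R6, 20 → R6=36-20=16
STORE R6, [52] → M[52]=16
SHL R6, 1 → R6=16<<1=32
LOAD R6, [40] → R6=M[40]=40
SUB R4, 14 → R4=26-14=12
NEG R4 → R4=-(12)=-12
After step 9: R4 = -12.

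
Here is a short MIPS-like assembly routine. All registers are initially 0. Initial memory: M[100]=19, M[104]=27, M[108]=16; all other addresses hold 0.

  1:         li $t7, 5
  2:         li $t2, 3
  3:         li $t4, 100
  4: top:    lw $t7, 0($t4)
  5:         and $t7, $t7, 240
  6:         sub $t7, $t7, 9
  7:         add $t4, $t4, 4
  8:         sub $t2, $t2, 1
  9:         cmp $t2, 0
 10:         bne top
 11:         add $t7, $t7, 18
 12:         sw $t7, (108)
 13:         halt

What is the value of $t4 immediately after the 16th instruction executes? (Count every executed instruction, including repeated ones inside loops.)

108

after li $t7, 5: $t7=5
after li $t2, 3: $t2=3
after li $t4, 100: $t4=100
after lw $t7, 0($t4): $t7=M[100]=19
after and $t7, $t7, 240: $t7=19&240=16
after sub $t7, $t7, 9: $t7=16-9=7
after add $t4, $t4, 4: $t4=100+4=104
after sub $t2, $t2, 1: $t2=3-1=2
cmp $t2, 0  (cmp 2,0)
bne top: taken
after lw $t7, 0($t4): $t7=M[104]=27
after and $t7, $t7, 240: $t7=27&240=16
after sub $t7, $t7, 9: $t7=16-9=7
after add $t4, $t4, 4: $t4=104+4=108
after sub $t2, $t2, 1: $t2=2-1=1
cmp $t2, 0  (cmp 1,0)
After step 16: $t4 = 108.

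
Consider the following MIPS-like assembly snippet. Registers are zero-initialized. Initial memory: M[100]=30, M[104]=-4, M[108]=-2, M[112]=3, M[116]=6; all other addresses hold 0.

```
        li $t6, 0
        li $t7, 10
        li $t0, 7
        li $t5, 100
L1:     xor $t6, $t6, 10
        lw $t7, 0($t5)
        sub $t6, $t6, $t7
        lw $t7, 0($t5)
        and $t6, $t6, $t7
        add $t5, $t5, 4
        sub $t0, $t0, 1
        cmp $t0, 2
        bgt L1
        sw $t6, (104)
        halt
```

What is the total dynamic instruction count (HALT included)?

li $t6, 0 → $t6=0
li $t7, 10 → $t7=10
li $t0, 7 → $t0=7
li $t5, 100 → $t5=100
xor $t6, $t6, 10 → $t6=0^10=10
lw $t7, 0($t5) → $t7=M[100]=30
sub $t6, $t6, $t7 → $t6=10-30=-20
lw $t7, 0($t5) → $t7=M[100]=30
and $t6, $t6, $t7 → $t6=(-20)&30=12
add $t5, $t5, 4 → $t5=100+4=104
sub $t0, $t0, 1 → $t0=7-1=6
cmp $t0, 2  (cmp 6,2)
bgt L1: taken
xor $t6, $t6, 10 → $t6=12^10=6
lw $t7, 0($t5) → $t7=M[104]=-4
sub $t6, $t6, $t7 → $t6=6-(-4)=10
lw $t7, 0($t5) → $t7=M[104]=-4
and $t6, $t6, $t7 → $t6=10&(-4)=8
add $t5, $t5, 4 → $t5=104+4=108
sub $t0, $t0, 1 → $t0=6-1=5
cmp $t0, 2  (cmp 5,2)
bgt L1: taken
xor $t6, $t6, 10 → $t6=8^10=2
lw $t7, 0($t5) → $t7=M[108]=-2
sub $t6, $t6, $t7 → $t6=2-(-2)=4
lw $t7, 0($t5) → $t7=M[108]=-2
and $t6, $t6, $t7 → $t6=4&(-2)=4
add $t5, $t5, 4 → $t5=108+4=112
sub $t0, $t0, 1 → $t0=5-1=4
cmp $t0, 2  (cmp 4,2)
bgt L1: taken
xor $t6, $t6, 10 → $t6=4^10=14
lw $t7, 0($t5) → $t7=M[112]=3
sub $t6, $t6, $t7 → $t6=14-3=11
lw $t7, 0($t5) → $t7=M[112]=3
and $t6, $t6, $t7 → $t6=11&3=3
add $t5, $t5, 4 → $t5=112+4=116
sub $t0, $t0, 1 → $t0=4-1=3
cmp $t0, 2  (cmp 3,2)
bgt L1: taken
xor $t6, $t6, 10 → $t6=3^10=9
lw $t7, 0($t5) → $t7=M[116]=6
sub $t6, $t6, $t7 → $t6=9-6=3
lw $t7, 0($t5) → $t7=M[116]=6
and $t6, $t6, $t7 → $t6=3&6=2
add $t5, $t5, 4 → $t5=116+4=120
sub $t0, $t0, 1 → $t0=3-1=2
cmp $t0, 2  (cmp 2,2)
bgt L1: not taken
sw $t6, (104) → M[104]=2
halt.
Total executed instructions: 51.

51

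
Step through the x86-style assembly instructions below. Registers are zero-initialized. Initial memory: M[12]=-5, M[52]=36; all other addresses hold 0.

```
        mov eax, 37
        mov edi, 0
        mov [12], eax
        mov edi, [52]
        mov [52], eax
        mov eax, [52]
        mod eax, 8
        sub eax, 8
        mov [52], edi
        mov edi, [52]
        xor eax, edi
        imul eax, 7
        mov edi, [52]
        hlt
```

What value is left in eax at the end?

-273

mov eax, 37 → eax=37
mov edi, 0 → edi=0
mov [12], eax → M[12]=37
mov edi, [52] → edi=M[52]=36
mov [52], eax → M[52]=37
mov eax, [52] → eax=M[52]=37
mod eax, 8 → eax=37%8=5
sub eax, 8 → eax=5-8=-3
mov [52], edi → M[52]=36
mov edi, [52] → edi=M[52]=36
xor eax, edi → eax=(-3)^36=-39
imul eax, 7 → eax=(-39)*7=-273
mov edi, [52] → edi=M[52]=36
halt.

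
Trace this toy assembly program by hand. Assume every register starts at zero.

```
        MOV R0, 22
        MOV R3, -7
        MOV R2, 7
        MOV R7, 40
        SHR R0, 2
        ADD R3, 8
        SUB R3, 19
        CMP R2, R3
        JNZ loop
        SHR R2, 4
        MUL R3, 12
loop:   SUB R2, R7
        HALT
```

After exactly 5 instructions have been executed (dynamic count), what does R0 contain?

5

R0=22
R3=-7
R2=7
R7=40
R0=22>>2=5
After step 5: R0 = 5.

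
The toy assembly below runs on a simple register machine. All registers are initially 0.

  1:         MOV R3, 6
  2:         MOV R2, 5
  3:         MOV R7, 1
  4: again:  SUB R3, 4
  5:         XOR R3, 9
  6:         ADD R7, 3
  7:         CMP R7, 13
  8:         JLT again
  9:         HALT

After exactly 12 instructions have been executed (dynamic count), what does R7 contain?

7

MOV R3, 6 → R3=6
MOV R2, 5 → R2=5
MOV R7, 1 → R7=1
SUB R3, 4 → R3=6-4=2
XOR R3, 9 → R3=2^9=11
ADD R7, 3 → R7=1+3=4
CMP R7, 13  (cmp 4,13)
JLT again: taken
SUB R3, 4 → R3=11-4=7
XOR R3, 9 → R3=7^9=14
ADD R7, 3 → R7=4+3=7
CMP R7, 13  (cmp 7,13)
After step 12: R7 = 7.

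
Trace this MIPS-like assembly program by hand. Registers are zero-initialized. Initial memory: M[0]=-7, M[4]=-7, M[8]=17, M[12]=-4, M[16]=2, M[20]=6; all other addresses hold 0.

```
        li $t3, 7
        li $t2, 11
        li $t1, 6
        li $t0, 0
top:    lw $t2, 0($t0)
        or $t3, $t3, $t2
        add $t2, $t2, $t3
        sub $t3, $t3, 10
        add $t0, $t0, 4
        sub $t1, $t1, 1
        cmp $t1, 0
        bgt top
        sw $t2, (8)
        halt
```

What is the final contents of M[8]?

$t3=7
$t2=11
$t1=6
$t0=0
$t2=M[0]=-7
$t3=7|(-7)=-1
$t2=(-7)+(-1)=-8
$t3=(-1)-10=-11
$t0=0+4=4
$t1=6-1=5
cmp $t1, 0  (cmp 5,0)
bgt top: taken
$t2=M[4]=-7
$t3=(-11)|(-7)=-3
$t2=(-7)+(-3)=-10
$t3=(-3)-10=-13
$t0=4+4=8
$t1=5-1=4
cmp $t1, 0  (cmp 4,0)
bgt top: taken
$t2=M[8]=17
$t3=(-13)|17=-13
$t2=17+(-13)=4
$t3=(-13)-10=-23
$t0=8+4=12
$t1=4-1=3
cmp $t1, 0  (cmp 3,0)
bgt top: taken
$t2=M[12]=-4
$t3=(-23)|(-4)=-3
$t2=(-4)+(-3)=-7
$t3=(-3)-10=-13
$t0=12+4=16
$t1=3-1=2
cmp $t1, 0  (cmp 2,0)
bgt top: taken
$t2=M[16]=2
$t3=(-13)|2=-13
$t2=2+(-13)=-11
$t3=(-13)-10=-23
$t0=16+4=20
$t1=2-1=1
cmp $t1, 0  (cmp 1,0)
bgt top: taken
$t2=M[20]=6
$t3=(-23)|6=-17
$t2=6+(-17)=-11
$t3=(-17)-10=-27
$t0=20+4=24
$t1=1-1=0
cmp $t1, 0  (cmp 0,0)
bgt top: not taken
sw $t2, (8) → M[8]=-11
halt.

-11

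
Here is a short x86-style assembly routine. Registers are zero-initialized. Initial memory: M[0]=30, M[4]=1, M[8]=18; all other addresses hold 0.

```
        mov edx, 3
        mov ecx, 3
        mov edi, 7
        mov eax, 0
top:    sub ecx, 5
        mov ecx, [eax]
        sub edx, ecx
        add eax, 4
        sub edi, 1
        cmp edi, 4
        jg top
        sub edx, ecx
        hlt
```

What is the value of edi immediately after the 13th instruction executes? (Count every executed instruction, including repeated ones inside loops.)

after mov edx, 3: edx=3
after mov ecx, 3: ecx=3
after mov edi, 7: edi=7
after mov eax, 0: eax=0
after sub ecx, 5: ecx=3-5=-2
after mov ecx, [eax]: ecx=M[0]=30
after sub edx, ecx: edx=3-30=-27
after add eax, 4: eax=0+4=4
after sub edi, 1: edi=7-1=6
cmp edi, 4  (cmp 6,4)
jg top: taken
after sub ecx, 5: ecx=30-5=25
after mov ecx, [eax]: ecx=M[4]=1
After step 13: edi = 6.

6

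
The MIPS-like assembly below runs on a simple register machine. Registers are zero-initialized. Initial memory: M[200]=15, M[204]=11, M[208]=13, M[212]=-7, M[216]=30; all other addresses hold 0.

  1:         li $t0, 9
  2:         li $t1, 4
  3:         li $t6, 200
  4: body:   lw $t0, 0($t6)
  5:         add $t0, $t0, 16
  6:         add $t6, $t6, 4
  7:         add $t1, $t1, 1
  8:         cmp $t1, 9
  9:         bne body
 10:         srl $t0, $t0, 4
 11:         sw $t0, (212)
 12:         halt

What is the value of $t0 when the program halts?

2

after li $t0, 9: $t0=9
after li $t1, 4: $t1=4
after li $t6, 200: $t6=200
after lw $t0, 0($t6): $t0=M[200]=15
after add $t0, $t0, 16: $t0=15+16=31
after add $t6, $t6, 4: $t6=200+4=204
after add $t1, $t1, 1: $t1=4+1=5
cmp $t1, 9  (cmp 5,9)
bne body: taken
after lw $t0, 0($t6): $t0=M[204]=11
after add $t0, $t0, 16: $t0=11+16=27
after add $t6, $t6, 4: $t6=204+4=208
after add $t1, $t1, 1: $t1=5+1=6
cmp $t1, 9  (cmp 6,9)
bne body: taken
after lw $t0, 0($t6): $t0=M[208]=13
after add $t0, $t0, 16: $t0=13+16=29
after add $t6, $t6, 4: $t6=208+4=212
after add $t1, $t1, 1: $t1=6+1=7
cmp $t1, 9  (cmp 7,9)
bne body: taken
after lw $t0, 0($t6): $t0=M[212]=-7
after add $t0, $t0, 16: $t0=(-7)+16=9
after add $t6, $t6, 4: $t6=212+4=216
after add $t1, $t1, 1: $t1=7+1=8
cmp $t1, 9  (cmp 8,9)
bne body: taken
after lw $t0, 0($t6): $t0=M[216]=30
after add $t0, $t0, 16: $t0=30+16=46
after add $t6, $t6, 4: $t6=216+4=220
after add $t1, $t1, 1: $t1=8+1=9
cmp $t1, 9  (cmp 9,9)
bne body: not taken
after srl $t0, $t0, 4: $t0=46>>4=2
sw $t0, (212) → M[212]=2
halt.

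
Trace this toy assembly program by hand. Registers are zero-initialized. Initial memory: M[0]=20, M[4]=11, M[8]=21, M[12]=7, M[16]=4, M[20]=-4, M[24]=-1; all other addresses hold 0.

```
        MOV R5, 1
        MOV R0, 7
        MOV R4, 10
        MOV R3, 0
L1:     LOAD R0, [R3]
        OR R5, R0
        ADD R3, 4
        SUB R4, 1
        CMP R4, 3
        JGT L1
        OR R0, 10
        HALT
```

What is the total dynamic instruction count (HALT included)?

48

R5=1
R0=7
R4=10
R3=0
R0=M[0]=20
R5=1|20=21
R3=0+4=4
R4=10-1=9
CMP R4, 3  (cmp 9,3)
JGT L1: taken
R0=M[4]=11
R5=21|11=31
R3=4+4=8
R4=9-1=8
CMP R4, 3  (cmp 8,3)
JGT L1: taken
R0=M[8]=21
R5=31|21=31
R3=8+4=12
R4=8-1=7
CMP R4, 3  (cmp 7,3)
JGT L1: taken
R0=M[12]=7
R5=31|7=31
R3=12+4=16
R4=7-1=6
CMP R4, 3  (cmp 6,3)
JGT L1: taken
R0=M[16]=4
R5=31|4=31
R3=16+4=20
R4=6-1=5
CMP R4, 3  (cmp 5,3)
JGT L1: taken
R0=M[20]=-4
R5=31|(-4)=-1
R3=20+4=24
R4=5-1=4
CMP R4, 3  (cmp 4,3)
JGT L1: taken
R0=M[24]=-1
R5=(-1)|(-1)=-1
R3=24+4=28
R4=4-1=3
CMP R4, 3  (cmp 3,3)
JGT L1: not taken
R0=(-1)|10=-1
halt.
Total executed instructions: 48.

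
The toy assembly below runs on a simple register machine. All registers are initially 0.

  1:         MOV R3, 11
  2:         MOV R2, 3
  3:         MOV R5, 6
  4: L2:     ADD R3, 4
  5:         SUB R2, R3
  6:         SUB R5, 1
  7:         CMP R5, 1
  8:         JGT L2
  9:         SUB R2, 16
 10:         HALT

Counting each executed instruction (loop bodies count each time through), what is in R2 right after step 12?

-31

after MOV R3, 11: R3=11
after MOV R2, 3: R2=3
after MOV R5, 6: R5=6
after ADD R3, 4: R3=11+4=15
after SUB R2, R3: R2=3-15=-12
after SUB R5, 1: R5=6-1=5
CMP R5, 1  (cmp 5,1)
JGT L2: taken
after ADD R3, 4: R3=15+4=19
after SUB R2, R3: R2=(-12)-19=-31
after SUB R5, 1: R5=5-1=4
CMP R5, 1  (cmp 4,1)
After step 12: R2 = -31.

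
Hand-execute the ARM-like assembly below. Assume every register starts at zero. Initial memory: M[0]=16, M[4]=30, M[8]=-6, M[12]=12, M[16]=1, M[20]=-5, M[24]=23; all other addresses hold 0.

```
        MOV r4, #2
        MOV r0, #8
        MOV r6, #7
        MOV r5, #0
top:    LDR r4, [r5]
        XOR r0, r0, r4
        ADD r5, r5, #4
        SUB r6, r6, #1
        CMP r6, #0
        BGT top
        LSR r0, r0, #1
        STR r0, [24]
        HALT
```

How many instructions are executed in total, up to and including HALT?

49

r4=2
r0=8
r6=7
r5=0
r4=M[0]=16
r0=8^16=24
r5=0+4=4
r6=7-1=6
CMP r6, #0  (cmp 6,0)
BGT top: taken
r4=M[4]=30
r0=24^30=6
r5=4+4=8
r6=6-1=5
CMP r6, #0  (cmp 5,0)
BGT top: taken
r4=M[8]=-6
r0=6^(-6)=-4
r5=8+4=12
r6=5-1=4
CMP r6, #0  (cmp 4,0)
BGT top: taken
r4=M[12]=12
r0=(-4)^12=-16
r5=12+4=16
r6=4-1=3
CMP r6, #0  (cmp 3,0)
BGT top: taken
r4=M[16]=1
r0=(-16)^1=-15
r5=16+4=20
r6=3-1=2
CMP r6, #0  (cmp 2,0)
BGT top: taken
r4=M[20]=-5
r0=(-15)^(-5)=10
r5=20+4=24
r6=2-1=1
CMP r6, #0  (cmp 1,0)
BGT top: taken
r4=M[24]=23
r0=10^23=29
r5=24+4=28
r6=1-1=0
CMP r6, #0  (cmp 0,0)
BGT top: not taken
r0=29>>1=14
STR r0, [24] → M[24]=14
halt.
Total executed instructions: 49.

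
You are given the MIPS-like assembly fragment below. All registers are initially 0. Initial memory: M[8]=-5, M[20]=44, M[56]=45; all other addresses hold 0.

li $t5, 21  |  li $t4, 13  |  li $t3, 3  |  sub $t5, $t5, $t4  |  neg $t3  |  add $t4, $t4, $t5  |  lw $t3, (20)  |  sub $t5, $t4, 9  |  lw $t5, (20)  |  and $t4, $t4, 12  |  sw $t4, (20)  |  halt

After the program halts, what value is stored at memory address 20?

$t5=21
$t4=13
$t3=3
$t5=21-13=8
$t3=-(3)=-3
$t4=13+8=21
$t3=M[20]=44
$t5=21-9=12
$t5=M[20]=44
$t4=21&12=4
sw $t4, (20) → M[20]=4
halt.

4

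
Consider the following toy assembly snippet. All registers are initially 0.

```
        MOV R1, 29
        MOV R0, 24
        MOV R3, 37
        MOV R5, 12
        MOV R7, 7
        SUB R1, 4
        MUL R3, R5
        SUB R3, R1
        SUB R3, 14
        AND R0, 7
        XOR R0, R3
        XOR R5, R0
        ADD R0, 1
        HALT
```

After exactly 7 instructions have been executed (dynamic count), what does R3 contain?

444

MOV R1, 29 → R1=29
MOV R0, 24 → R0=24
MOV R3, 37 → R3=37
MOV R5, 12 → R5=12
MOV R7, 7 → R7=7
SUB R1, 4 → R1=29-4=25
MUL R3, R5 → R3=37*12=444
After step 7: R3 = 444.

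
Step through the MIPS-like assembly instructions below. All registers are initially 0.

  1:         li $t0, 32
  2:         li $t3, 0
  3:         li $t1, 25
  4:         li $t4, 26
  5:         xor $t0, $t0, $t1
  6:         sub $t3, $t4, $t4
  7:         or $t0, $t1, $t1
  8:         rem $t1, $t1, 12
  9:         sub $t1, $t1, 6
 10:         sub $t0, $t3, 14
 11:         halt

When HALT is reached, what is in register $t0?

li $t0, 32 → $t0=32
li $t3, 0 → $t3=0
li $t1, 25 → $t1=25
li $t4, 26 → $t4=26
xor $t0, $t0, $t1 → $t0=32^25=57
sub $t3, $t4, $t4 → $t3=26-26=0
or $t0, $t1, $t1 → $t0=25|25=25
rem $t1, $t1, 12 → $t1=25%12=1
sub $t1, $t1, 6 → $t1=1-6=-5
sub $t0, $t3, 14 → $t0=0-14=-14
halt.

-14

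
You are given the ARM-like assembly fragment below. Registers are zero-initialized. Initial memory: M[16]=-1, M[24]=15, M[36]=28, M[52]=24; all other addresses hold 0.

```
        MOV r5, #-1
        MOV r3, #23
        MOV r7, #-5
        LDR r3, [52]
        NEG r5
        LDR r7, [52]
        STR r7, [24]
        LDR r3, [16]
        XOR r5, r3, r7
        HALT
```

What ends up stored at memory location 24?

MOV r5, #-1 → r5=-1
MOV r3, #23 → r3=23
MOV r7, #-5 → r7=-5
LDR r3, [52] → r3=M[52]=24
NEG r5 → r5=-(-1)=1
LDR r7, [52] → r7=M[52]=24
STR r7, [24] → M[24]=24
LDR r3, [16] → r3=M[16]=-1
XOR r5, r3, r7 → r5=(-1)^24=-25
halt.

24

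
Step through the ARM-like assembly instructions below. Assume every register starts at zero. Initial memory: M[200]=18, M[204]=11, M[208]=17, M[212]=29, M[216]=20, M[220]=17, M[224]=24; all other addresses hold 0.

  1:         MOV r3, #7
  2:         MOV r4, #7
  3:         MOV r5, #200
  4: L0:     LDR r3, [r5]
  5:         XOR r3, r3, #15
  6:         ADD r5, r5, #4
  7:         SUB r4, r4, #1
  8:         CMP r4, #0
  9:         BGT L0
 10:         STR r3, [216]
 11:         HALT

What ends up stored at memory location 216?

23

MOV r3, #7 → r3=7
MOV r4, #7 → r4=7
MOV r5, #200 → r5=200
LDR r3, [r5] → r3=M[200]=18
XOR r3, r3, #15 → r3=18^15=29
ADD r5, r5, #4 → r5=200+4=204
SUB r4, r4, #1 → r4=7-1=6
CMP r4, #0  (cmp 6,0)
BGT L0: taken
LDR r3, [r5] → r3=M[204]=11
XOR r3, r3, #15 → r3=11^15=4
ADD r5, r5, #4 → r5=204+4=208
SUB r4, r4, #1 → r4=6-1=5
CMP r4, #0  (cmp 5,0)
BGT L0: taken
LDR r3, [r5] → r3=M[208]=17
XOR r3, r3, #15 → r3=17^15=30
ADD r5, r5, #4 → r5=208+4=212
SUB r4, r4, #1 → r4=5-1=4
CMP r4, #0  (cmp 4,0)
BGT L0: taken
LDR r3, [r5] → r3=M[212]=29
XOR r3, r3, #15 → r3=29^15=18
ADD r5, r5, #4 → r5=212+4=216
SUB r4, r4, #1 → r4=4-1=3
CMP r4, #0  (cmp 3,0)
BGT L0: taken
LDR r3, [r5] → r3=M[216]=20
XOR r3, r3, #15 → r3=20^15=27
ADD r5, r5, #4 → r5=216+4=220
SUB r4, r4, #1 → r4=3-1=2
CMP r4, #0  (cmp 2,0)
BGT L0: taken
LDR r3, [r5] → r3=M[220]=17
XOR r3, r3, #15 → r3=17^15=30
ADD r5, r5, #4 → r5=220+4=224
SUB r4, r4, #1 → r4=2-1=1
CMP r4, #0  (cmp 1,0)
BGT L0: taken
LDR r3, [r5] → r3=M[224]=24
XOR r3, r3, #15 → r3=24^15=23
ADD r5, r5, #4 → r5=224+4=228
SUB r4, r4, #1 → r4=1-1=0
CMP r4, #0  (cmp 0,0)
BGT L0: not taken
STR r3, [216] → M[216]=23
halt.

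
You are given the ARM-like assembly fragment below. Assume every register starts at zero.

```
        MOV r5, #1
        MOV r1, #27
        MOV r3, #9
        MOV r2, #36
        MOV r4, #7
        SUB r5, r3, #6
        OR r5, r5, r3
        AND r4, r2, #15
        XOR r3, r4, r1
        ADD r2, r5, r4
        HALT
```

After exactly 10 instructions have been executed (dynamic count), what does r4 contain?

r5=1
r1=27
r3=9
r2=36
r4=7
r5=9-6=3
r5=3|9=11
r4=36&15=4
r3=4^27=31
r2=11+4=15
After step 10: r4 = 4.

4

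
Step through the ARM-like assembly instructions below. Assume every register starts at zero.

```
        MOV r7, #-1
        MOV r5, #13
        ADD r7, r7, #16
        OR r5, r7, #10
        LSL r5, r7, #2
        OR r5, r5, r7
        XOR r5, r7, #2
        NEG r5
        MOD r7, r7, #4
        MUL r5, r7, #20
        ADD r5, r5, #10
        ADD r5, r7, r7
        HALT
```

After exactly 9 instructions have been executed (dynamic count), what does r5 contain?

-13

r7=-1
r5=13
r7=(-1)+16=15
r5=15|10=15
r5=15<<2=60
r5=60|15=63
r5=15^2=13
r5=-(13)=-13
r7=15%4=3
After step 9: r5 = -13.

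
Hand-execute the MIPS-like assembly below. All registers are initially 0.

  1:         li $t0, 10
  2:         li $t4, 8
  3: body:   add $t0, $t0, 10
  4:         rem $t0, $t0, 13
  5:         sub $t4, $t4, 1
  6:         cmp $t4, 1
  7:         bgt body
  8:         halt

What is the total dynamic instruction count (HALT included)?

after li $t0, 10: $t0=10
after li $t4, 8: $t4=8
after add $t0, $t0, 10: $t0=10+10=20
after rem $t0, $t0, 13: $t0=20%13=7
after sub $t4, $t4, 1: $t4=8-1=7
cmp $t4, 1  (cmp 7,1)
bgt body: taken
after add $t0, $t0, 10: $t0=7+10=17
after rem $t0, $t0, 13: $t0=17%13=4
after sub $t4, $t4, 1: $t4=7-1=6
cmp $t4, 1  (cmp 6,1)
bgt body: taken
after add $t0, $t0, 10: $t0=4+10=14
after rem $t0, $t0, 13: $t0=14%13=1
after sub $t4, $t4, 1: $t4=6-1=5
cmp $t4, 1  (cmp 5,1)
bgt body: taken
after add $t0, $t0, 10: $t0=1+10=11
after rem $t0, $t0, 13: $t0=11%13=11
after sub $t4, $t4, 1: $t4=5-1=4
cmp $t4, 1  (cmp 4,1)
bgt body: taken
after add $t0, $t0, 10: $t0=11+10=21
after rem $t0, $t0, 13: $t0=21%13=8
after sub $t4, $t4, 1: $t4=4-1=3
cmp $t4, 1  (cmp 3,1)
bgt body: taken
after add $t0, $t0, 10: $t0=8+10=18
after rem $t0, $t0, 13: $t0=18%13=5
after sub $t4, $t4, 1: $t4=3-1=2
cmp $t4, 1  (cmp 2,1)
bgt body: taken
after add $t0, $t0, 10: $t0=5+10=15
after rem $t0, $t0, 13: $t0=15%13=2
after sub $t4, $t4, 1: $t4=2-1=1
cmp $t4, 1  (cmp 1,1)
bgt body: not taken
halt.
Total executed instructions: 38.

38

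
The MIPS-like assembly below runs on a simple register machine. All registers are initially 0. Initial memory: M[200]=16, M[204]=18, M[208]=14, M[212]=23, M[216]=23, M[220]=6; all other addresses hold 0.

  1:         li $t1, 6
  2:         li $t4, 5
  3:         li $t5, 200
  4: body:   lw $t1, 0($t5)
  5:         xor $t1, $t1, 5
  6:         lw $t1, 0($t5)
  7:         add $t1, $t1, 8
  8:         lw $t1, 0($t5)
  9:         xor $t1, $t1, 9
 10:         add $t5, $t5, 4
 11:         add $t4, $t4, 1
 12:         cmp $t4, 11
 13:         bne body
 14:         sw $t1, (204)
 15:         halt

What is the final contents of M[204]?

li $t1, 6 → $t1=6
li $t4, 5 → $t4=5
li $t5, 200 → $t5=200
lw $t1, 0($t5) → $t1=M[200]=16
xor $t1, $t1, 5 → $t1=16^5=21
lw $t1, 0($t5) → $t1=M[200]=16
add $t1, $t1, 8 → $t1=16+8=24
lw $t1, 0($t5) → $t1=M[200]=16
xor $t1, $t1, 9 → $t1=16^9=25
add $t5, $t5, 4 → $t5=200+4=204
add $t4, $t4, 1 → $t4=5+1=6
cmp $t4, 11  (cmp 6,11)
bne body: taken
lw $t1, 0($t5) → $t1=M[204]=18
xor $t1, $t1, 5 → $t1=18^5=23
lw $t1, 0($t5) → $t1=M[204]=18
add $t1, $t1, 8 → $t1=18+8=26
lw $t1, 0($t5) → $t1=M[204]=18
xor $t1, $t1, 9 → $t1=18^9=27
add $t5, $t5, 4 → $t5=204+4=208
add $t4, $t4, 1 → $t4=6+1=7
cmp $t4, 11  (cmp 7,11)
bne body: taken
lw $t1, 0($t5) → $t1=M[208]=14
xor $t1, $t1, 5 → $t1=14^5=11
lw $t1, 0($t5) → $t1=M[208]=14
add $t1, $t1, 8 → $t1=14+8=22
lw $t1, 0($t5) → $t1=M[208]=14
xor $t1, $t1, 9 → $t1=14^9=7
add $t5, $t5, 4 → $t5=208+4=212
add $t4, $t4, 1 → $t4=7+1=8
cmp $t4, 11  (cmp 8,11)
bne body: taken
lw $t1, 0($t5) → $t1=M[212]=23
xor $t1, $t1, 5 → $t1=23^5=18
lw $t1, 0($t5) → $t1=M[212]=23
add $t1, $t1, 8 → $t1=23+8=31
lw $t1, 0($t5) → $t1=M[212]=23
xor $t1, $t1, 9 → $t1=23^9=30
add $t5, $t5, 4 → $t5=212+4=216
add $t4, $t4, 1 → $t4=8+1=9
cmp $t4, 11  (cmp 9,11)
bne body: taken
lw $t1, 0($t5) → $t1=M[216]=23
xor $t1, $t1, 5 → $t1=23^5=18
lw $t1, 0($t5) → $t1=M[216]=23
add $t1, $t1, 8 → $t1=23+8=31
lw $t1, 0($t5) → $t1=M[216]=23
xor $t1, $t1, 9 → $t1=23^9=30
add $t5, $t5, 4 → $t5=216+4=220
add $t4, $t4, 1 → $t4=9+1=10
cmp $t4, 11  (cmp 10,11)
bne body: taken
lw $t1, 0($t5) → $t1=M[220]=6
xor $t1, $t1, 5 → $t1=6^5=3
lw $t1, 0($t5) → $t1=M[220]=6
add $t1, $t1, 8 → $t1=6+8=14
lw $t1, 0($t5) → $t1=M[220]=6
xor $t1, $t1, 9 → $t1=6^9=15
add $t5, $t5, 4 → $t5=220+4=224
add $t4, $t4, 1 → $t4=10+1=11
cmp $t4, 11  (cmp 11,11)
bne body: not taken
sw $t1, (204) → M[204]=15
halt.

15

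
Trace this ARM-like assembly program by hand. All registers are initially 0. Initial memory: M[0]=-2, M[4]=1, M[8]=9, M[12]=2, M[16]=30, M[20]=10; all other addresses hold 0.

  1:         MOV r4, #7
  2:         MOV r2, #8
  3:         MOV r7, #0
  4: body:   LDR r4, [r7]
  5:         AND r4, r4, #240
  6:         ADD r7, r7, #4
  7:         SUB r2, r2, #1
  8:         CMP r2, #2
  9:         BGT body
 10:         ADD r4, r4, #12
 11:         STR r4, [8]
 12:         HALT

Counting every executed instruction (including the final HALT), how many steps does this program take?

r4=7
r2=8
r7=0
r4=M[0]=-2
r4=(-2)&240=240
r7=0+4=4
r2=8-1=7
CMP r2, #2  (cmp 7,2)
BGT body: taken
r4=M[4]=1
r4=1&240=0
r7=4+4=8
r2=7-1=6
CMP r2, #2  (cmp 6,2)
BGT body: taken
r4=M[8]=9
r4=9&240=0
r7=8+4=12
r2=6-1=5
CMP r2, #2  (cmp 5,2)
BGT body: taken
r4=M[12]=2
r4=2&240=0
r7=12+4=16
r2=5-1=4
CMP r2, #2  (cmp 4,2)
BGT body: taken
r4=M[16]=30
r4=30&240=16
r7=16+4=20
r2=4-1=3
CMP r2, #2  (cmp 3,2)
BGT body: taken
r4=M[20]=10
r4=10&240=0
r7=20+4=24
r2=3-1=2
CMP r2, #2  (cmp 2,2)
BGT body: not taken
r4=0+12=12
STR r4, [8] → M[8]=12
halt.
Total executed instructions: 42.

42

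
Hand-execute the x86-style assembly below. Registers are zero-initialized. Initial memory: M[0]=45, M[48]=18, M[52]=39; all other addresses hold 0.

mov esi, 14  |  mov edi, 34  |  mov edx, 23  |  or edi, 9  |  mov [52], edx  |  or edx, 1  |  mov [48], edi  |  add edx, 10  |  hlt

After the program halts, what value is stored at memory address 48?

43

mov esi, 14 → esi=14
mov edi, 34 → edi=34
mov edx, 23 → edx=23
or edi, 9 → edi=34|9=43
mov [52], edx → M[52]=23
or edx, 1 → edx=23|1=23
mov [48], edi → M[48]=43
add edx, 10 → edx=23+10=33
halt.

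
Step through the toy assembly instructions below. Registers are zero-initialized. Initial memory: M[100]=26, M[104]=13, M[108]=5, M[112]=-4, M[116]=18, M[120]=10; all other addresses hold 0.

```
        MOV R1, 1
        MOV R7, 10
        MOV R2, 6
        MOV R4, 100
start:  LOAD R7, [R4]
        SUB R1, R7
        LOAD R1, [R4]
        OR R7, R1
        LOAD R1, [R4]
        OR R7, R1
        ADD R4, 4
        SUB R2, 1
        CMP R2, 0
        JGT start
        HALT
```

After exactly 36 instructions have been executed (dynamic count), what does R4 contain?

R1=1
R7=10
R2=6
R4=100
R7=M[100]=26
R1=1-26=-25
R1=M[100]=26
R7=26|26=26
R1=M[100]=26
R7=26|26=26
R4=100+4=104
R2=6-1=5
CMP R2, 0  (cmp 5,0)
JGT start: taken
R7=M[104]=13
R1=26-13=13
R1=M[104]=13
R7=13|13=13
R1=M[104]=13
R7=13|13=13
R4=104+4=108
R2=5-1=4
CMP R2, 0  (cmp 4,0)
JGT start: taken
R7=M[108]=5
R1=13-5=8
R1=M[108]=5
R7=5|5=5
R1=M[108]=5
R7=5|5=5
R4=108+4=112
R2=4-1=3
CMP R2, 0  (cmp 3,0)
JGT start: taken
R7=M[112]=-4
R1=5-(-4)=9
After step 36: R4 = 112.

112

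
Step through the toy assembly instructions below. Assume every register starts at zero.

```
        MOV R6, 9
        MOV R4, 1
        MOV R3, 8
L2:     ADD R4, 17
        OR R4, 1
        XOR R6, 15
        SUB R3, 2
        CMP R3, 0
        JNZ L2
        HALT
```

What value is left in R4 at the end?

R6=9
R4=1
R3=8
R4=1+17=18
R4=18|1=19
R6=9^15=6
R3=8-2=6
CMP R3, 0  (cmp 6,0)
JNZ L2: taken
R4=19+17=36
R4=36|1=37
R6=6^15=9
R3=6-2=4
CMP R3, 0  (cmp 4,0)
JNZ L2: taken
R4=37+17=54
R4=54|1=55
R6=9^15=6
R3=4-2=2
CMP R3, 0  (cmp 2,0)
JNZ L2: taken
R4=55+17=72
R4=72|1=73
R6=6^15=9
R3=2-2=0
CMP R3, 0  (cmp 0,0)
JNZ L2: not taken
halt.

73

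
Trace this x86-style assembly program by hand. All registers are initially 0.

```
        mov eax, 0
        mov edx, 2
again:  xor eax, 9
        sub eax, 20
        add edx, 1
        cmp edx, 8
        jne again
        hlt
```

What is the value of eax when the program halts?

mov eax, 0 → eax=0
mov edx, 2 → edx=2
xor eax, 9 → eax=0^9=9
sub eax, 20 → eax=9-20=-11
add edx, 1 → edx=2+1=3
cmp edx, 8  (cmp 3,8)
jne again: taken
xor eax, 9 → eax=(-11)^9=-4
sub eax, 20 → eax=(-4)-20=-24
add edx, 1 → edx=3+1=4
cmp edx, 8  (cmp 4,8)
jne again: taken
xor eax, 9 → eax=(-24)^9=-31
sub eax, 20 → eax=(-31)-20=-51
add edx, 1 → edx=4+1=5
cmp edx, 8  (cmp 5,8)
jne again: taken
xor eax, 9 → eax=(-51)^9=-60
sub eax, 20 → eax=(-60)-20=-80
add edx, 1 → edx=5+1=6
cmp edx, 8  (cmp 6,8)
jne again: taken
xor eax, 9 → eax=(-80)^9=-71
sub eax, 20 → eax=(-71)-20=-91
add edx, 1 → edx=6+1=7
cmp edx, 8  (cmp 7,8)
jne again: taken
xor eax, 9 → eax=(-91)^9=-84
sub eax, 20 → eax=(-84)-20=-104
add edx, 1 → edx=7+1=8
cmp edx, 8  (cmp 8,8)
jne again: not taken
halt.

-104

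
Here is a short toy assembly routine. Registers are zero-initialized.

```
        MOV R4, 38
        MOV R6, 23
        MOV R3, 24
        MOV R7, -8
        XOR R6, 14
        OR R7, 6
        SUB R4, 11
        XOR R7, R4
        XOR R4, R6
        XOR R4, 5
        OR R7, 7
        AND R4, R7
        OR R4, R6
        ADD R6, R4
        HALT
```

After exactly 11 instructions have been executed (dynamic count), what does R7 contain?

MOV R4, 38 → R4=38
MOV R6, 23 → R6=23
MOV R3, 24 → R3=24
MOV R7, -8 → R7=-8
XOR R6, 14 → R6=23^14=25
OR R7, 6 → R7=(-8)|6=-2
SUB R4, 11 → R4=38-11=27
XOR R7, R4 → R7=(-2)^27=-27
XOR R4, R6 → R4=27^25=2
XOR R4, 5 → R4=2^5=7
OR R7, 7 → R7=(-27)|7=-25
After step 11: R7 = -25.

-25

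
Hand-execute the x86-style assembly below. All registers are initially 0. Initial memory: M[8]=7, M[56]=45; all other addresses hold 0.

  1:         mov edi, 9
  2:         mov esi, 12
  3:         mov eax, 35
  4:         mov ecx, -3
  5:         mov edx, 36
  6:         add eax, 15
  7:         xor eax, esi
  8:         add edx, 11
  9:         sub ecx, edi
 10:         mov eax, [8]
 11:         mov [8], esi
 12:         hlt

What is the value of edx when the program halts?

after mov edi, 9: edi=9
after mov esi, 12: esi=12
after mov eax, 35: eax=35
after mov ecx, -3: ecx=-3
after mov edx, 36: edx=36
after add eax, 15: eax=35+15=50
after xor eax, esi: eax=50^12=62
after add edx, 11: edx=36+11=47
after sub ecx, edi: ecx=(-3)-9=-12
after mov eax, [8]: eax=M[8]=7
mov [8], esi → M[8]=12
halt.

47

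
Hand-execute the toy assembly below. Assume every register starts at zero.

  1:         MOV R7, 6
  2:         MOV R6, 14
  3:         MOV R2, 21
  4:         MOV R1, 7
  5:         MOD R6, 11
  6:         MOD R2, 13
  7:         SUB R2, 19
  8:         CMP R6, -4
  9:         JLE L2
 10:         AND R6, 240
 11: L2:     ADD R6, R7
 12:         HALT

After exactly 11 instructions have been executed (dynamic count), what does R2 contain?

-11

after MOV R7, 6: R7=6
after MOV R6, 14: R6=14
after MOV R2, 21: R2=21
after MOV R1, 7: R1=7
after MOD R6, 11: R6=14%11=3
after MOD R2, 13: R2=21%13=8
after SUB R2, 19: R2=8-19=-11
CMP R6, -4  (cmp 3,-4)
JLE L2: not taken
after AND R6, 240: R6=3&240=0
after ADD R6, R7: R6=0+6=6
After step 11: R2 = -11.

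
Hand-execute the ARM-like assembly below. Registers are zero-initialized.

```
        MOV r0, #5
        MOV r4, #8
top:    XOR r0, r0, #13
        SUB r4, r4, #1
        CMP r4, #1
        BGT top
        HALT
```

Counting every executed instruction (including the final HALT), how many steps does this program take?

31

after MOV r0, #5: r0=5
after MOV r4, #8: r4=8
after XOR r0, r0, #13: r0=5^13=8
after SUB r4, r4, #1: r4=8-1=7
CMP r4, #1  (cmp 7,1)
BGT top: taken
after XOR r0, r0, #13: r0=8^13=5
after SUB r4, r4, #1: r4=7-1=6
CMP r4, #1  (cmp 6,1)
BGT top: taken
after XOR r0, r0, #13: r0=5^13=8
after SUB r4, r4, #1: r4=6-1=5
CMP r4, #1  (cmp 5,1)
BGT top: taken
after XOR r0, r0, #13: r0=8^13=5
after SUB r4, r4, #1: r4=5-1=4
CMP r4, #1  (cmp 4,1)
BGT top: taken
after XOR r0, r0, #13: r0=5^13=8
after SUB r4, r4, #1: r4=4-1=3
CMP r4, #1  (cmp 3,1)
BGT top: taken
after XOR r0, r0, #13: r0=8^13=5
after SUB r4, r4, #1: r4=3-1=2
CMP r4, #1  (cmp 2,1)
BGT top: taken
after XOR r0, r0, #13: r0=5^13=8
after SUB r4, r4, #1: r4=2-1=1
CMP r4, #1  (cmp 1,1)
BGT top: not taken
halt.
Total executed instructions: 31.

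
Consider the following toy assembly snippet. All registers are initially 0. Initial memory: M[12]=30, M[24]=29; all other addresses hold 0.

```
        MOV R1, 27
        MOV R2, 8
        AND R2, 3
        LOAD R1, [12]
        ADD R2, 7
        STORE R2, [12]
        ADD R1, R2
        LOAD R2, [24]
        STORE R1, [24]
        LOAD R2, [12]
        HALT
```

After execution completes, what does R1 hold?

37

after MOV R1, 27: R1=27
after MOV R2, 8: R2=8
after AND R2, 3: R2=8&3=0
after LOAD R1, [12]: R1=M[12]=30
after ADD R2, 7: R2=0+7=7
STORE R2, [12] → M[12]=7
after ADD R1, R2: R1=30+7=37
after LOAD R2, [24]: R2=M[24]=29
STORE R1, [24] → M[24]=37
after LOAD R2, [12]: R2=M[12]=7
halt.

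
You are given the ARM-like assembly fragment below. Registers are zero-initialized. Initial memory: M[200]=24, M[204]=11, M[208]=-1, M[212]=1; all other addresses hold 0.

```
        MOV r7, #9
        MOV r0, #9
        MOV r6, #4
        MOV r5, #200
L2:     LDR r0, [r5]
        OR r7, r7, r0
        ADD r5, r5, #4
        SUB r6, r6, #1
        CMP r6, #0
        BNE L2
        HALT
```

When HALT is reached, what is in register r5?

216

MOV r7, #9 → r7=9
MOV r0, #9 → r0=9
MOV r6, #4 → r6=4
MOV r5, #200 → r5=200
LDR r0, [r5] → r0=M[200]=24
OR r7, r7, r0 → r7=9|24=25
ADD r5, r5, #4 → r5=200+4=204
SUB r6, r6, #1 → r6=4-1=3
CMP r6, #0  (cmp 3,0)
BNE L2: taken
LDR r0, [r5] → r0=M[204]=11
OR r7, r7, r0 → r7=25|11=27
ADD r5, r5, #4 → r5=204+4=208
SUB r6, r6, #1 → r6=3-1=2
CMP r6, #0  (cmp 2,0)
BNE L2: taken
LDR r0, [r5] → r0=M[208]=-1
OR r7, r7, r0 → r7=27|(-1)=-1
ADD r5, r5, #4 → r5=208+4=212
SUB r6, r6, #1 → r6=2-1=1
CMP r6, #0  (cmp 1,0)
BNE L2: taken
LDR r0, [r5] → r0=M[212]=1
OR r7, r7, r0 → r7=(-1)|1=-1
ADD r5, r5, #4 → r5=212+4=216
SUB r6, r6, #1 → r6=1-1=0
CMP r6, #0  (cmp 0,0)
BNE L2: not taken
halt.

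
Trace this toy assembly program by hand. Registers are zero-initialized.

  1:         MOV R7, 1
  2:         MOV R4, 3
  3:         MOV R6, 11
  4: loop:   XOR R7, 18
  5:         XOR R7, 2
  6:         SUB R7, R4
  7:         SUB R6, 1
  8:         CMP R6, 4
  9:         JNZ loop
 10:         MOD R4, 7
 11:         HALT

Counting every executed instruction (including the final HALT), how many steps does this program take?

after MOV R7, 1: R7=1
after MOV R4, 3: R4=3
after MOV R6, 11: R6=11
after XOR R7, 18: R7=1^18=19
after XOR R7, 2: R7=19^2=17
after SUB R7, R4: R7=17-3=14
after SUB R6, 1: R6=11-1=10
CMP R6, 4  (cmp 10,4)
JNZ loop: taken
after XOR R7, 18: R7=14^18=28
after XOR R7, 2: R7=28^2=30
after SUB R7, R4: R7=30-3=27
after SUB R6, 1: R6=10-1=9
CMP R6, 4  (cmp 9,4)
JNZ loop: taken
after XOR R7, 18: R7=27^18=9
after XOR R7, 2: R7=9^2=11
after SUB R7, R4: R7=11-3=8
after SUB R6, 1: R6=9-1=8
CMP R6, 4  (cmp 8,4)
JNZ loop: taken
after XOR R7, 18: R7=8^18=26
after XOR R7, 2: R7=26^2=24
after SUB R7, R4: R7=24-3=21
after SUB R6, 1: R6=8-1=7
CMP R6, 4  (cmp 7,4)
JNZ loop: taken
after XOR R7, 18: R7=21^18=7
after XOR R7, 2: R7=7^2=5
after SUB R7, R4: R7=5-3=2
after SUB R6, 1: R6=7-1=6
CMP R6, 4  (cmp 6,4)
JNZ loop: taken
after XOR R7, 18: R7=2^18=16
after XOR R7, 2: R7=16^2=18
after SUB R7, R4: R7=18-3=15
after SUB R6, 1: R6=6-1=5
CMP R6, 4  (cmp 5,4)
JNZ loop: taken
after XOR R7, 18: R7=15^18=29
after XOR R7, 2: R7=29^2=31
after SUB R7, R4: R7=31-3=28
after SUB R6, 1: R6=5-1=4
CMP R6, 4  (cmp 4,4)
JNZ loop: not taken
after MOD R4, 7: R4=3%7=3
halt.
Total executed instructions: 47.

47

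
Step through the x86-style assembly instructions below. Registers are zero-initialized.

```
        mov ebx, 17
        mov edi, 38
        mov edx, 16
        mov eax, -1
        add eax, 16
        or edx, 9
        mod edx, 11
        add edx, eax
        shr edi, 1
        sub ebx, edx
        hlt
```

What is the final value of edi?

19

ebx=17
edi=38
edx=16
eax=-1
eax=(-1)+16=15
edx=16|9=25
edx=25%11=3
edx=3+15=18
edi=38>>1=19
ebx=17-18=-1
halt.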